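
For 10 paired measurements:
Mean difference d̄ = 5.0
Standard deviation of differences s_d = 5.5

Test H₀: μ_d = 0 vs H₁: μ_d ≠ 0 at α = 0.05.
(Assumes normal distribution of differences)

df = n - 1 = 9
SE = s_d/√n = 5.5/√10 = 1.7393
t = d̄/SE = 5.0/1.7393 = 2.8747
Critical value: t_{0.025,9} = ±2.262
p-value ≈ 0.0183
Decision: reject H₀

Answer: t = 2.8747, reject H₀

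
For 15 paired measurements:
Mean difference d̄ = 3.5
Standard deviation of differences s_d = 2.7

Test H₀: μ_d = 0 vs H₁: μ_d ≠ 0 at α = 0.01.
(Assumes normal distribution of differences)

df = n - 1 = 14
SE = s_d/√n = 2.7/√15 = 0.6971
t = d̄/SE = 3.5/0.6971 = 5.0208
Critical value: t_{0.005,14} = ±2.977
p-value ≈ 0.0002
Decision: reject H₀

Answer: t = 5.0208, reject H₀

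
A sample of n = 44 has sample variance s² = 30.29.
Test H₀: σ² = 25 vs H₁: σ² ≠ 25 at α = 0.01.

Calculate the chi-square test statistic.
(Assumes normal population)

df = n - 1 = 43
χ² = (n-1)s²/σ₀² = 43×30.29/25 = 52.0988
Critical values: χ²_{0.995,43} = 22.859, χ²_{0.005,43} = 70.616
Rejection region: χ² < 22.859 or χ² > 70.616
Decision: fail to reject H₀

Answer: χ² = 52.0988, fail to reject H₀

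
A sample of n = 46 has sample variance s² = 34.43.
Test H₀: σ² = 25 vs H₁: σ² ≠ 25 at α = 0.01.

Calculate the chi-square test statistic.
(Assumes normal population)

Answer: χ² = 61.9740, fail to reject H₀

Derivation:
df = n - 1 = 45
χ² = (n-1)s²/σ₀² = 45×34.43/25 = 61.9740
Critical values: χ²_{0.995,45} = 24.311, χ²_{0.005,45} = 73.166
Rejection region: χ² < 24.311 or χ² > 73.166
Decision: fail to reject H₀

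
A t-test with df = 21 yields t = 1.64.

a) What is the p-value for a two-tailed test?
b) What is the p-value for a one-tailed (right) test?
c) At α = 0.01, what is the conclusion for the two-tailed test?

Answer: a) 0.1159, b) 0.0580, c) fail to reject H₀

Derivation:
Using t-distribution with df = 21:
a) Two-tailed: p = 2×P(T > 1.64) = 0.1159
b) One-tailed: p = P(T > 1.64) = 0.0580
c) 0.1159 ≥ 0.01, fail to reject H₀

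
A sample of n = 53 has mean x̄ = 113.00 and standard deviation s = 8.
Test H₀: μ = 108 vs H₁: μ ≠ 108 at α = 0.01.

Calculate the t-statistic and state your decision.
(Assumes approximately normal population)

Answer: t = 4.5500, reject H₀

Derivation:
df = n - 1 = 52
SE = s/√n = 8/√53 = 1.0989
t = (x̄ - μ₀)/SE = (113.00 - 108)/1.0989 = 4.5500
Critical value: t_{0.005,52} = ±2.674
p-value < 0.0001
Decision: reject H₀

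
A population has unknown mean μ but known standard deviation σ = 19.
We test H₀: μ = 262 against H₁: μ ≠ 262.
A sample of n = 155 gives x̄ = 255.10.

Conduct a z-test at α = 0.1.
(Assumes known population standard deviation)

Standard error: SE = σ/√n = 19/√155 = 1.5261
z-statistic: z = (x̄ - μ₀)/SE = (255.10 - 262)/1.5261 = -4.5213
Critical value: ±1.645
p-value < 0.0001
Decision: reject H₀

Answer: z = -4.5213, reject H₀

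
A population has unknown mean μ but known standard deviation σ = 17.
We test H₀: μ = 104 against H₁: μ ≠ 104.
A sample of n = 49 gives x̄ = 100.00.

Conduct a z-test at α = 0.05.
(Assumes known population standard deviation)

Answer: z = -1.6470, fail to reject H₀

Derivation:
Standard error: SE = σ/√n = 17/√49 = 2.4286
z-statistic: z = (x̄ - μ₀)/SE = (100.00 - 104)/2.4286 = -1.6470
Critical value: ±1.960
p-value = 0.0996
Decision: fail to reject H₀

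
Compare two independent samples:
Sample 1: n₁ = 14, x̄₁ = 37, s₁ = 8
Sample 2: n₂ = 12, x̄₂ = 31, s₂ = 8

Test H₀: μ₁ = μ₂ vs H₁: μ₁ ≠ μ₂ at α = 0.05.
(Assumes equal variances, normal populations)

Pooled variance: s²_p = [13×8² + 11×8²]/(24) = 64.0000
s_p = 8.0000
SE = s_p×√(1/n₁ + 1/n₂) = 8.0000×√(1/14 + 1/12) = 3.1472
t = (x̄₁ - x̄₂)/SE = (37 - 31)/3.1472 = 1.9065
df = 24, t-critical = ±2.064
Decision: fail to reject H₀

Answer: t = 1.9065, fail to reject H₀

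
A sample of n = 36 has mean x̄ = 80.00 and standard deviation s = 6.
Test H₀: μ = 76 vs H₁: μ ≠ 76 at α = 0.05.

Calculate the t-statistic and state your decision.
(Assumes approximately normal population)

Answer: t = 4.0000, reject H₀

Derivation:
df = n - 1 = 35
SE = s/√n = 6/√36 = 1.0000
t = (x̄ - μ₀)/SE = (80.00 - 76)/1.0000 = 4.0000
Critical value: t_{0.025,35} = ±2.030
p-value ≈ 0.0003
Decision: reject H₀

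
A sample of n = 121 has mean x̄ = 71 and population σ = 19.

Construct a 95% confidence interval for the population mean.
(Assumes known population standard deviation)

Answer: (67.6145, 74.3855)

Derivation:
Confidence level: 95%, α = 0.05
z_0.025 = 1.960
SE = σ/√n = 19/√121 = 1.7273
Margin of error = 1.960 × 1.7273 = 3.3855
CI: x̄ ± margin = 71 ± 3.3855
CI: (67.6145, 74.3855)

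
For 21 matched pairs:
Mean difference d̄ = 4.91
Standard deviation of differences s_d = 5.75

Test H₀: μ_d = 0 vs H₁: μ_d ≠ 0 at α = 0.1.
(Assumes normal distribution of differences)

df = n - 1 = 20
SE = s_d/√n = 5.75/√21 = 1.2548
t = d̄/SE = 4.91/1.2548 = 3.9130
Critical value: t_{0.05,20} = ±1.725
p-value ≈ 0.0009
Decision: reject H₀

Answer: t = 3.9130, reject H₀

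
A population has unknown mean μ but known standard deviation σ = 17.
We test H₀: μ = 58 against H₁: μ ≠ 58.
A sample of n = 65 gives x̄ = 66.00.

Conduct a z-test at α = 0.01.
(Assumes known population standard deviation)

Answer: z = 3.7940, reject H₀

Derivation:
Standard error: SE = σ/√n = 17/√65 = 2.1086
z-statistic: z = (x̄ - μ₀)/SE = (66.00 - 58)/2.1086 = 3.7940
Critical value: ±2.576
p-value = 0.0001
Decision: reject H₀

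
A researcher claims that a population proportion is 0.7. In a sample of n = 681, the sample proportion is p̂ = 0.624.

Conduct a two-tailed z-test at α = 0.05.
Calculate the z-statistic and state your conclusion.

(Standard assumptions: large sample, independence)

Answer: z = -4.3280, reject H₀

Derivation:
H₀: p = 0.7, H₁: p ≠ 0.7
Standard error: SE = √(p₀(1-p₀)/n) = √(0.7×0.3/681) = 0.017560
z-statistic: z = (p̂ - p₀)/SE = (0.624 - 0.7)/0.017560 = -4.3280
Critical value: z_0.025 = ±1.960
p-value < 0.0001
Decision: reject H₀ at α = 0.05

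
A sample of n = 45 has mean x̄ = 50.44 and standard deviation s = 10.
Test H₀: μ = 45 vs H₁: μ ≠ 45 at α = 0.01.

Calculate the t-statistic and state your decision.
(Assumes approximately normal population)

Answer: t = 3.6493, reject H₀

Derivation:
df = n - 1 = 44
SE = s/√n = 10/√45 = 1.4907
t = (x̄ - μ₀)/SE = (50.44 - 45)/1.4907 = 3.6493
Critical value: t_{0.005,44} = ±2.692
p-value ≈ 0.0007
Decision: reject H₀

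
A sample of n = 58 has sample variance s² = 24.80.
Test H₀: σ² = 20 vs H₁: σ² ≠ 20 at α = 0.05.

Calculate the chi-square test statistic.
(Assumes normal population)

df = n - 1 = 57
χ² = (n-1)s²/σ₀² = 57×24.80/20 = 70.6800
Critical values: χ²_{0.975,57} = 38.027, χ²_{0.025,57} = 79.752
Rejection region: χ² < 38.027 or χ² > 79.752
Decision: fail to reject H₀

Answer: χ² = 70.6800, fail to reject H₀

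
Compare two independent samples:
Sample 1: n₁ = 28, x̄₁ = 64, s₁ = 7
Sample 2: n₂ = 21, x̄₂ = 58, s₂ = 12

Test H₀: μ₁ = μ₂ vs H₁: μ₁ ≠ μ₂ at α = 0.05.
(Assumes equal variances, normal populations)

Answer: t = 2.1979, reject H₀

Derivation:
Pooled variance: s²_p = [27×7² + 20×12²]/(47) = 89.4255
s_p = 9.4565
SE = s_p×√(1/n₁ + 1/n₂) = 9.4565×√(1/28 + 1/21) = 2.7299
t = (x̄₁ - x̄₂)/SE = (64 - 58)/2.7299 = 2.1979
df = 47, t-critical = ±2.012
Decision: reject H₀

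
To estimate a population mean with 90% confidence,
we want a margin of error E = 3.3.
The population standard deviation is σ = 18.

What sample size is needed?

z_0.05 = 1.645
n = (z×σ/E)² = (1.645×18/3.3)²
n = 80.5098
Round up: n = 81

Answer: n = 81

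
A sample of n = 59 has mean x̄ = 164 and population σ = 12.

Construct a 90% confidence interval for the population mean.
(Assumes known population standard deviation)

Answer: (161.4300, 166.5700)

Derivation:
Confidence level: 90%, α = 0.1
z_0.05 = 1.645
SE = σ/√n = 12/√59 = 1.5623
Margin of error = 1.645 × 1.5623 = 2.5700
CI: x̄ ± margin = 164 ± 2.5700
CI: (161.4300, 166.5700)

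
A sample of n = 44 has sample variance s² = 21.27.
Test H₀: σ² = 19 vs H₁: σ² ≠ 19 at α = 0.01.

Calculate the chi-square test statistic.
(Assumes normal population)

Answer: χ² = 48.1374, fail to reject H₀

Derivation:
df = n - 1 = 43
χ² = (n-1)s²/σ₀² = 43×21.27/19 = 48.1374
Critical values: χ²_{0.995,43} = 22.859, χ²_{0.005,43} = 70.616
Rejection region: χ² < 22.859 or χ² > 70.616
Decision: fail to reject H₀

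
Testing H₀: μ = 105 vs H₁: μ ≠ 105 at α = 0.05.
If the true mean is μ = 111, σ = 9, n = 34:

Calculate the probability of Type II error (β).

Answer: β ≈ 0.0270

Derivation:
SE = σ/√n = 9/√34 = 1.5435
Critical values: μ₀ ± z_0.025×SE = 105 ± 1.960×1.5435
Acceptance region: (101.9747, 108.0253)
Under H₁ (μ = 111): z_high = (108.0253 - 111)/1.5435 = -1.9272, z_low = (101.9747 - 111)/1.5435 = -5.8473
β = P(not reject | H₁) = Φ(-1.9272) - Φ(-5.8473) ≈ 0.0270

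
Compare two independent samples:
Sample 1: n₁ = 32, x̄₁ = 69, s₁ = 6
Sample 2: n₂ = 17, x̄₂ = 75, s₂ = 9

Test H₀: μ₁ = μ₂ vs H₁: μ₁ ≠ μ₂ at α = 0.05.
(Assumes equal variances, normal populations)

Answer: t = -2.7907, reject H₀

Derivation:
Pooled variance: s²_p = [31×6² + 16×9²]/(47) = 51.3191
s_p = 7.1637
SE = s_p×√(1/n₁ + 1/n₂) = 7.1637×√(1/32 + 1/17) = 2.1500
t = (x̄₁ - x̄₂)/SE = (69 - 75)/2.1500 = -2.7907
df = 47, t-critical = ±2.012
Decision: reject H₀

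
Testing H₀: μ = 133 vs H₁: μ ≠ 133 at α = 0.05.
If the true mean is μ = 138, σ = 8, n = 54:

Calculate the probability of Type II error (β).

SE = σ/√n = 8/√54 = 1.0887
Critical values: μ₀ ± z_0.025×SE = 133 ± 1.960×1.0887
Acceptance region: (130.8661, 135.1339)
Under H₁ (μ = 138): z_high = (135.1339 - 138)/1.0887 = -2.6326, z_low = (130.8661 - 138)/1.0887 = -6.5527
β = P(not reject | H₁) = Φ(-2.6326) - Φ(-6.5527) ≈ 0.0042

Answer: β ≈ 0.0042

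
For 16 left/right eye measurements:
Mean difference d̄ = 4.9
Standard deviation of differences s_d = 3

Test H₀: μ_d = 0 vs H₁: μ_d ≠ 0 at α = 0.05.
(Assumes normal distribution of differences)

df = n - 1 = 15
SE = s_d/√n = 3/√16 = 0.7500
t = d̄/SE = 4.9/0.7500 = 6.5333
Critical value: t_{0.025,15} = ±2.131
p-value < 0.0001
Decision: reject H₀

Answer: t = 6.5333, reject H₀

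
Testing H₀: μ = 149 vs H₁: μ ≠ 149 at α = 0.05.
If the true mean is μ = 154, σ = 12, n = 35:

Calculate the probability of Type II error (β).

SE = σ/√n = 12/√35 = 2.0284
Critical values: μ₀ ± z_0.025×SE = 149 ± 1.960×2.0284
Acceptance region: (145.0243, 152.9757)
Under H₁ (μ = 154): z_high = (152.9757 - 154)/2.0284 = -0.5050, z_low = (145.0243 - 154)/2.0284 = -4.4250
β = P(not reject | H₁) = Φ(-0.5050) - Φ(-4.4250) ≈ 0.3068

Answer: β ≈ 0.3068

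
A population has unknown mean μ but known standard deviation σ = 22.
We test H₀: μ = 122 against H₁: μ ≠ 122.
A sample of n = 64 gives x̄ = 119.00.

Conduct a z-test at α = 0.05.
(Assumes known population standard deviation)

Answer: z = -1.0909, fail to reject H₀

Derivation:
Standard error: SE = σ/√n = 22/√64 = 2.7500
z-statistic: z = (x̄ - μ₀)/SE = (119.00 - 122)/2.7500 = -1.0909
Critical value: ±1.960
p-value = 0.2753
Decision: fail to reject H₀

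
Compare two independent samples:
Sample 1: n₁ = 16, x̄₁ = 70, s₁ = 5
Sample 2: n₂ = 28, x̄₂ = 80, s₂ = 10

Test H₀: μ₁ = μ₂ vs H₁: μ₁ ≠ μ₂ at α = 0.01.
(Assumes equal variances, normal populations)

Answer: t = -3.7293, reject H₀

Derivation:
Pooled variance: s²_p = [15×5² + 27×10²]/(42) = 73.2143
s_p = 8.5565
SE = s_p×√(1/n₁ + 1/n₂) = 8.5565×√(1/16 + 1/28) = 2.6815
t = (x̄₁ - x̄₂)/SE = (70 - 80)/2.6815 = -3.7293
df = 42, t-critical = ±2.698
Decision: reject H₀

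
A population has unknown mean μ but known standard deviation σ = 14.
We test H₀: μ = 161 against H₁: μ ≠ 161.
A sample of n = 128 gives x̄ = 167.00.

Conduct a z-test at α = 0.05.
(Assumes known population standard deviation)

Answer: z = 4.8489, reject H₀

Derivation:
Standard error: SE = σ/√n = 14/√128 = 1.2374
z-statistic: z = (x̄ - μ₀)/SE = (167.00 - 161)/1.2374 = 4.8489
Critical value: ±1.960
p-value < 0.0001
Decision: reject H₀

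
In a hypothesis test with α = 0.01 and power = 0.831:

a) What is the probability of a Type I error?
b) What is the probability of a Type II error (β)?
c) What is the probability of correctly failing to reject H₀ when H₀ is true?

Answer: a) 0.01, b) 0.169, c) 0.99

Derivation:
a) Type I error probability = α = 0.01
b) Power = P(reject H₀ | H₁ true) = 1 - β = 0.831, so Type II error probability = β = 1 - Power = 0.169
c) P(fail to reject H₀ | H₀ true) = 1 - α = 0.99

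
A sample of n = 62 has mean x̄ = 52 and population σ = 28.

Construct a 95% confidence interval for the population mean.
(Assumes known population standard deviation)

Answer: (45.0302, 58.9698)

Derivation:
Confidence level: 95%, α = 0.05
z_0.025 = 1.960
SE = σ/√n = 28/√62 = 3.5560
Margin of error = 1.960 × 3.5560 = 6.9698
CI: x̄ ± margin = 52 ± 6.9698
CI: (45.0302, 58.9698)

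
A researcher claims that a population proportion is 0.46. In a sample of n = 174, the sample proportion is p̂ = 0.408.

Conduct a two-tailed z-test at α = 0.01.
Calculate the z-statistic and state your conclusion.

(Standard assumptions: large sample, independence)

H₀: p = 0.46, H₁: p ≠ 0.46
Standard error: SE = √(p₀(1-p₀)/n) = √(0.46×0.54/174) = 0.037783
z-statistic: z = (p̂ - p₀)/SE = (0.408 - 0.46)/0.037783 = -1.3763
Critical value: z_0.005 = ±2.576
p-value = 0.1687
Decision: fail to reject H₀ at α = 0.01

Answer: z = -1.3763, fail to reject H₀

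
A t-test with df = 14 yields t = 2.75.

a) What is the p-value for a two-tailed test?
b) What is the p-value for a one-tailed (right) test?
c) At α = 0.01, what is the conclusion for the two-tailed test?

Answer: a) 0.0156, b) 0.0078, c) fail to reject H₀

Derivation:
Using t-distribution with df = 14:
a) Two-tailed: p = 2×P(T > 2.75) = 0.0156
b) One-tailed: p = P(T > 2.75) = 0.0078
c) 0.0156 ≥ 0.01, fail to reject H₀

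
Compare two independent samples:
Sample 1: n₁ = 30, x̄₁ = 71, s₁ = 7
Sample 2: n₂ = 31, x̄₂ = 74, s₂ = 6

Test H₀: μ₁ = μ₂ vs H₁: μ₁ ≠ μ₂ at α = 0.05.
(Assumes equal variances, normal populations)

Answer: t = -1.7992, fail to reject H₀

Derivation:
Pooled variance: s²_p = [29×7² + 30×6²]/(59) = 42.3898
s_p = 6.5107
SE = s_p×√(1/n₁ + 1/n₂) = 6.5107×√(1/30 + 1/31) = 1.6674
t = (x̄₁ - x̄₂)/SE = (71 - 74)/1.6674 = -1.7992
df = 59, t-critical = ±2.001
Decision: fail to reject H₀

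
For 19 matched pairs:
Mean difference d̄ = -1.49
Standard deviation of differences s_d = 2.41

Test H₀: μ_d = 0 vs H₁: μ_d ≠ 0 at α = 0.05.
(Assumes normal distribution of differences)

Answer: t = -2.6949, reject H₀

Derivation:
df = n - 1 = 18
SE = s_d/√n = 2.41/√19 = 0.5529
t = d̄/SE = -1.49/0.5529 = -2.6949
Critical value: t_{0.025,18} = ±2.101
p-value ≈ 0.0148
Decision: reject H₀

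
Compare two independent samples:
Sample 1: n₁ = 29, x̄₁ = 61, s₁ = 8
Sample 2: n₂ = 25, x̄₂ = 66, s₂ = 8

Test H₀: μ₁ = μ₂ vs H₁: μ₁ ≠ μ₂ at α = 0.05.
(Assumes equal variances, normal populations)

Pooled variance: s²_p = [28×8² + 24×8²]/(52) = 64.0000
s_p = 8.0000
SE = s_p×√(1/n₁ + 1/n₂) = 8.0000×√(1/29 + 1/25) = 2.1833
t = (x̄₁ - x̄₂)/SE = (61 - 66)/2.1833 = -2.2901
df = 52, t-critical = ±2.007
Decision: reject H₀

Answer: t = -2.2901, reject H₀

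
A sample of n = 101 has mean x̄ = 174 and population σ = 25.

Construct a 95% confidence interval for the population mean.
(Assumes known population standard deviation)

Confidence level: 95%, α = 0.05
z_0.025 = 1.960
SE = σ/√n = 25/√101 = 2.4876
Margin of error = 1.960 × 2.4876 = 4.8757
CI: x̄ ± margin = 174 ± 4.8757
CI: (169.1243, 178.8757)

Answer: (169.1243, 178.8757)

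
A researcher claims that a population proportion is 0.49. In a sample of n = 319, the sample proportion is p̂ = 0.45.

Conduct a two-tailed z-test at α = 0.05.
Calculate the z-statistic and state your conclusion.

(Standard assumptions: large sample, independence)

Answer: z = -1.4291, fail to reject H₀

Derivation:
H₀: p = 0.49, H₁: p ≠ 0.49
Standard error: SE = √(p₀(1-p₀)/n) = √(0.49×0.51/319) = 0.027989
z-statistic: z = (p̂ - p₀)/SE = (0.45 - 0.49)/0.027989 = -1.4291
Critical value: z_0.025 = ±1.960
p-value = 0.1530
Decision: fail to reject H₀ at α = 0.05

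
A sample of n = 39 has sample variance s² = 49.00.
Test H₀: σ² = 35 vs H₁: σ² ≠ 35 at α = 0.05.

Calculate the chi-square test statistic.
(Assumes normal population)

df = n - 1 = 38
χ² = (n-1)s²/σ₀² = 38×49.00/35 = 53.2000
Critical values: χ²_{0.975,38} = 22.878, χ²_{0.025,38} = 56.896
Rejection region: χ² < 22.878 or χ² > 56.896
Decision: fail to reject H₀

Answer: χ² = 53.2000, fail to reject H₀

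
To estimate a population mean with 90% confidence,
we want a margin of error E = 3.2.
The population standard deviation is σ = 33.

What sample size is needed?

z_0.05 = 1.645
n = (z×σ/E)² = (1.645×33/3.2)²
n = 287.7794
Round up: n = 288

Answer: n = 288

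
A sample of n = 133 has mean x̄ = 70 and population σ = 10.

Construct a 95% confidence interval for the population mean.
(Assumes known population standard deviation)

Confidence level: 95%, α = 0.05
z_0.025 = 1.960
SE = σ/√n = 10/√133 = 0.8671
Margin of error = 1.960 × 0.8671 = 1.6995
CI: x̄ ± margin = 70 ± 1.6995
CI: (68.3005, 71.6995)

Answer: (68.3005, 71.6995)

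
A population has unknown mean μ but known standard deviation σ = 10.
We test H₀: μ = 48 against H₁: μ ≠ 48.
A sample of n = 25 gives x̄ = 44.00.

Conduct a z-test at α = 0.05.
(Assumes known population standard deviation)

Answer: z = -2.0000, reject H₀

Derivation:
Standard error: SE = σ/√n = 10/√25 = 2.0000
z-statistic: z = (x̄ - μ₀)/SE = (44.00 - 48)/2.0000 = -2.0000
Critical value: ±1.960
p-value = 0.0455
Decision: reject H₀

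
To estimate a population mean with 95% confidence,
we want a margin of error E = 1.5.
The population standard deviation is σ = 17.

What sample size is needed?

Answer: n = 494

Derivation:
z_0.025 = 1.960
n = (z×σ/E)² = (1.960×17/1.5)²
n = 493.4322
Round up: n = 494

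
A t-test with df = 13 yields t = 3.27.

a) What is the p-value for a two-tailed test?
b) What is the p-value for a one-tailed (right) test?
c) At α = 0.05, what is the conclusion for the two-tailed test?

Answer: a) 0.0061, b) 0.0030, c) reject H₀

Derivation:
Using t-distribution with df = 13:
a) Two-tailed: p = 2×P(T > 3.27) = 0.0061
b) One-tailed: p = P(T > 3.27) = 0.0030
c) 0.0061 < 0.05, reject H₀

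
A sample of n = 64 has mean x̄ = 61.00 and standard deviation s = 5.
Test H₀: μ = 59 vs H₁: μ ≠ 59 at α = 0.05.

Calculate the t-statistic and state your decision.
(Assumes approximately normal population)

Answer: t = 3.2000, reject H₀

Derivation:
df = n - 1 = 63
SE = s/√n = 5/√64 = 0.6250
t = (x̄ - μ₀)/SE = (61.00 - 59)/0.6250 = 3.2000
Critical value: t_{0.025,63} = ±1.998
p-value ≈ 0.0022
Decision: reject H₀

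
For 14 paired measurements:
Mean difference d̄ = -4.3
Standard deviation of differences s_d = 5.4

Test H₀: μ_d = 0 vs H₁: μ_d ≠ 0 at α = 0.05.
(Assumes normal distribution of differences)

df = n - 1 = 13
SE = s_d/√n = 5.4/√14 = 1.4432
t = d̄/SE = -4.3/1.4432 = -2.9795
Critical value: t_{0.025,13} = ±2.160
p-value ≈ 0.0107
Decision: reject H₀

Answer: t = -2.9795, reject H₀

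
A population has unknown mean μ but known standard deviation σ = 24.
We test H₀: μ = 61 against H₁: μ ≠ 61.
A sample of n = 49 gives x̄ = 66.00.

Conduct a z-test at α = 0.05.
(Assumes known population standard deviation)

Standard error: SE = σ/√n = 24/√49 = 3.4286
z-statistic: z = (x̄ - μ₀)/SE = (66.00 - 61)/3.4286 = 1.4583
Critical value: ±1.960
p-value = 0.1448
Decision: fail to reject H₀

Answer: z = 1.4583, fail to reject H₀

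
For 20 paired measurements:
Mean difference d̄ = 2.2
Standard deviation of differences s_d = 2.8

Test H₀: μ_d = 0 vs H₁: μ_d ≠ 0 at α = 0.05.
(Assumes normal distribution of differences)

Answer: t = 3.5138, reject H₀

Derivation:
df = n - 1 = 19
SE = s_d/√n = 2.8/√20 = 0.6261
t = d̄/SE = 2.2/0.6261 = 3.5138
Critical value: t_{0.025,19} = ±2.093
p-value ≈ 0.0023
Decision: reject H₀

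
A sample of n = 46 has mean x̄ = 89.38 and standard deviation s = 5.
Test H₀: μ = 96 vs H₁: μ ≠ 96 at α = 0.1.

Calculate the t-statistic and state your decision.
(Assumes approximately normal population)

Answer: t = -8.9799, reject H₀

Derivation:
df = n - 1 = 45
SE = s/√n = 5/√46 = 0.7372
t = (x̄ - μ₀)/SE = (89.38 - 96)/0.7372 = -8.9799
Critical value: t_{0.05,45} = ±1.679
p-value < 0.0001
Decision: reject H₀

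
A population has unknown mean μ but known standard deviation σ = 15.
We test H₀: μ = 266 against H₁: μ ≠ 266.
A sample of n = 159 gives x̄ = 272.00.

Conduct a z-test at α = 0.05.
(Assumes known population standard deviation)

Answer: z = 5.0437, reject H₀

Derivation:
Standard error: SE = σ/√n = 15/√159 = 1.1896
z-statistic: z = (x̄ - μ₀)/SE = (272.00 - 266)/1.1896 = 5.0437
Critical value: ±1.960
p-value < 0.0001
Decision: reject H₀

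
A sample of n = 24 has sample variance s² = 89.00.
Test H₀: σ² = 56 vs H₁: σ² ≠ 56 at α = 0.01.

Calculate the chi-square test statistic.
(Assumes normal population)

Answer: χ² = 36.5536, fail to reject H₀

Derivation:
df = n - 1 = 23
χ² = (n-1)s²/σ₀² = 23×89.00/56 = 36.5536
Critical values: χ²_{0.995,23} = 9.260, χ²_{0.005,23} = 44.181
Rejection region: χ² < 9.260 or χ² > 44.181
Decision: fail to reject H₀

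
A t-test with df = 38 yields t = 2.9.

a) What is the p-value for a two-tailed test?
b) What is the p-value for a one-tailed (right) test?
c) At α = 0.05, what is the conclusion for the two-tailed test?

Using t-distribution with df = 38:
a) Two-tailed: p = 2×P(T > 2.9) = 0.0062
b) One-tailed: p = P(T > 2.9) = 0.0031
c) 0.0062 < 0.05, reject H₀

Answer: a) 0.0062, b) 0.0031, c) reject H₀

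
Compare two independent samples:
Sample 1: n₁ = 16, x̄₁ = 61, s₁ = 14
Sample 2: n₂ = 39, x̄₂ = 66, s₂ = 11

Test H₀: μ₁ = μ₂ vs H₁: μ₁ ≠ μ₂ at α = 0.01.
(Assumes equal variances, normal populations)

Pooled variance: s²_p = [15×14² + 38×11²]/(53) = 142.2264
s_p = 11.9259
SE = s_p×√(1/n₁ + 1/n₂) = 11.9259×√(1/16 + 1/39) = 3.5406
t = (x̄₁ - x̄₂)/SE = (61 - 66)/3.5406 = -1.4122
df = 53, t-critical = ±2.672
Decision: fail to reject H₀

Answer: t = -1.4122, fail to reject H₀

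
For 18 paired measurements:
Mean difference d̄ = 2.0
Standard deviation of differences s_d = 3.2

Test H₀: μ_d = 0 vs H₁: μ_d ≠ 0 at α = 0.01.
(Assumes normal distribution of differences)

df = n - 1 = 17
SE = s_d/√n = 3.2/√18 = 0.7542
t = d̄/SE = 2.0/0.7542 = 2.6518
Critical value: t_{0.005,17} = ±2.898
p-value ≈ 0.0168
Decision: fail to reject H₀

Answer: t = 2.6518, fail to reject H₀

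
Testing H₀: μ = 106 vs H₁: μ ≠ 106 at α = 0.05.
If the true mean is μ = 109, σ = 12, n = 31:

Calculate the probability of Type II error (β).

SE = σ/√n = 12/√31 = 2.1553
Critical values: μ₀ ± z_0.025×SE = 106 ± 1.960×2.1553
Acceptance region: (101.7756, 110.2244)
Under H₁ (μ = 109): z_high = (110.2244 - 109)/2.1553 = 0.5681, z_low = (101.7756 - 109)/2.1553 = -3.3519
β = P(not reject | H₁) = Φ(0.5681) - Φ(-3.3519) ≈ 0.7146

Answer: β ≈ 0.7146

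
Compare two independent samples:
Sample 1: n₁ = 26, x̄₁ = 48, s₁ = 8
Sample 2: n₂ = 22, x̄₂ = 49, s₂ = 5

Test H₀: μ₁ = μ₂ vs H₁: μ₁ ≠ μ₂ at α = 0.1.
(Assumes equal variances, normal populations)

Pooled variance: s²_p = [25×8² + 21×5²]/(46) = 46.1957
s_p = 6.7967
SE = s_p×√(1/n₁ + 1/n₂) = 6.7967×√(1/26 + 1/22) = 1.9689
t = (x̄₁ - x̄₂)/SE = (48 - 49)/1.9689 = -0.5079
df = 46, t-critical = ±1.679
Decision: fail to reject H₀

Answer: t = -0.5079, fail to reject H₀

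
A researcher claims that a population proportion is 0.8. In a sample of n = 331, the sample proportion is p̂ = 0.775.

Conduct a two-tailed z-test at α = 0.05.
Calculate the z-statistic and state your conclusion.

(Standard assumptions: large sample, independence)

H₀: p = 0.8, H₁: p ≠ 0.8
Standard error: SE = √(p₀(1-p₀)/n) = √(0.8×0.2/331) = 0.021986
z-statistic: z = (p̂ - p₀)/SE = (0.775 - 0.8)/0.021986 = -1.1371
Critical value: z_0.025 = ±1.960
p-value = 0.2555
Decision: fail to reject H₀ at α = 0.05

Answer: z = -1.1371, fail to reject H₀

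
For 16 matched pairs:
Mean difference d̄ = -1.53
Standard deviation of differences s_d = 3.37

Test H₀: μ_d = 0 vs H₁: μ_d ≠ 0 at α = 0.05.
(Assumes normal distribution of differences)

Answer: t = -1.8160, fail to reject H₀

Derivation:
df = n - 1 = 15
SE = s_d/√n = 3.37/√16 = 0.8425
t = d̄/SE = -1.53/0.8425 = -1.8160
Critical value: t_{0.025,15} = ±2.131
p-value ≈ 0.0894
Decision: fail to reject H₀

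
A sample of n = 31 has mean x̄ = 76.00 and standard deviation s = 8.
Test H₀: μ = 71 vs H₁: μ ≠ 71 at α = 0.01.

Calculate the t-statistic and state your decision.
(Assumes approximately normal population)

df = n - 1 = 30
SE = s/√n = 8/√31 = 1.4368
t = (x̄ - μ₀)/SE = (76.00 - 71)/1.4368 = 3.4800
Critical value: t_{0.005,30} = ±2.750
p-value ≈ 0.0016
Decision: reject H₀

Answer: t = 3.4800, reject H₀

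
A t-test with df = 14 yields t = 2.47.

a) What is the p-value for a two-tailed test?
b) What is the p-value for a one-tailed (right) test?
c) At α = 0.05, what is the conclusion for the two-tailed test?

Answer: a) 0.0270, b) 0.0135, c) reject H₀

Derivation:
Using t-distribution with df = 14:
a) Two-tailed: p = 2×P(T > 2.47) = 0.0270
b) One-tailed: p = P(T > 2.47) = 0.0135
c) 0.0270 < 0.05, reject H₀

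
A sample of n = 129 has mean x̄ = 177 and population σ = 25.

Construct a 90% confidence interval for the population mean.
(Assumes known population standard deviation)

Answer: (173.3792, 180.6208)

Derivation:
Confidence level: 90%, α = 0.1
z_0.05 = 1.645
SE = σ/√n = 25/√129 = 2.2011
Margin of error = 1.645 × 2.2011 = 3.6208
CI: x̄ ± margin = 177 ± 3.6208
CI: (173.3792, 180.6208)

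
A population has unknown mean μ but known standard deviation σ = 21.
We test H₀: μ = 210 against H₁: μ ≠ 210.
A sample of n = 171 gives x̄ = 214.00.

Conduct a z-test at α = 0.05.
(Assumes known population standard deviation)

Standard error: SE = σ/√n = 21/√171 = 1.6059
z-statistic: z = (x̄ - μ₀)/SE = (214.00 - 210)/1.6059 = 2.4908
Critical value: ±1.960
p-value = 0.0127
Decision: reject H₀

Answer: z = 2.4908, reject H₀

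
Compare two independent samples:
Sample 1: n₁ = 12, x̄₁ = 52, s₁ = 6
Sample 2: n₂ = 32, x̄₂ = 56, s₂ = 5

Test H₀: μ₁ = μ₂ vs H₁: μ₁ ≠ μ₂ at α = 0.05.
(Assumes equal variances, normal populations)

Answer: t = -2.2379, reject H₀

Derivation:
Pooled variance: s²_p = [11×6² + 31×5²]/(42) = 27.8810
s_p = 5.2802
SE = s_p×√(1/n₁ + 1/n₂) = 5.2802×√(1/12 + 1/32) = 1.7874
t = (x̄₁ - x̄₂)/SE = (52 - 56)/1.7874 = -2.2379
df = 42, t-critical = ±2.018
Decision: reject H₀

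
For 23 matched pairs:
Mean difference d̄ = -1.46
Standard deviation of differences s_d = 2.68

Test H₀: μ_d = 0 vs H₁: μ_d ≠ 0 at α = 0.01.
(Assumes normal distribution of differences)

Answer: t = -2.6127, fail to reject H₀

Derivation:
df = n - 1 = 22
SE = s_d/√n = 2.68/√23 = 0.5588
t = d̄/SE = -1.46/0.5588 = -2.6127
Critical value: t_{0.005,22} = ±2.819
p-value ≈ 0.0159
Decision: fail to reject H₀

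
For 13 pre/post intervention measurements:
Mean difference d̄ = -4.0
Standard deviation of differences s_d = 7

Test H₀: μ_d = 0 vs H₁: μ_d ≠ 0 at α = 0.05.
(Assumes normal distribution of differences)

df = n - 1 = 12
SE = s_d/√n = 7/√13 = 1.9415
t = d̄/SE = -4.0/1.9415 = -2.0603
Critical value: t_{0.025,12} = ±2.179
p-value ≈ 0.0617
Decision: fail to reject H₀

Answer: t = -2.0603, fail to reject H₀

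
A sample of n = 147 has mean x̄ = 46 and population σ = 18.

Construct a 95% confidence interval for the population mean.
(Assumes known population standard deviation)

Answer: (43.0902, 48.9098)

Derivation:
Confidence level: 95%, α = 0.05
z_0.025 = 1.960
SE = σ/√n = 18/√147 = 1.4846
Margin of error = 1.960 × 1.4846 = 2.9098
CI: x̄ ± margin = 46 ± 2.9098
CI: (43.0902, 48.9098)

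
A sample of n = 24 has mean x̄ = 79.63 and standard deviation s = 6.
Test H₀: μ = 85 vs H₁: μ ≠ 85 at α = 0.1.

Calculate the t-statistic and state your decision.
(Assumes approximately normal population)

df = n - 1 = 23
SE = s/√n = 6/√24 = 1.2247
t = (x̄ - μ₀)/SE = (79.63 - 85)/1.2247 = -4.3847
Critical value: t_{0.05,23} = ±1.714
p-value ≈ 0.0002
Decision: reject H₀

Answer: t = -4.3847, reject H₀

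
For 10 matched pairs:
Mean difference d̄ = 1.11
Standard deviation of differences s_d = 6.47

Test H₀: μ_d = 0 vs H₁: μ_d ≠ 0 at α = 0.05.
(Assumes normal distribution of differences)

Answer: t = 0.5425, fail to reject H₀

Derivation:
df = n - 1 = 9
SE = s_d/√n = 6.47/√10 = 2.0460
t = d̄/SE = 1.11/2.0460 = 0.5425
Critical value: t_{0.025,9} = ±2.262
p-value ≈ 0.6006
Decision: fail to reject H₀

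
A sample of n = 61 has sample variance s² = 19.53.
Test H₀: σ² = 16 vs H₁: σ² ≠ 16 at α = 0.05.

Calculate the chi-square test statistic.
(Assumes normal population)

Answer: χ² = 73.2375, fail to reject H₀

Derivation:
df = n - 1 = 60
χ² = (n-1)s²/σ₀² = 60×19.53/16 = 73.2375
Critical values: χ²_{0.975,60} = 40.482, χ²_{0.025,60} = 83.298
Rejection region: χ² < 40.482 or χ² > 83.298
Decision: fail to reject H₀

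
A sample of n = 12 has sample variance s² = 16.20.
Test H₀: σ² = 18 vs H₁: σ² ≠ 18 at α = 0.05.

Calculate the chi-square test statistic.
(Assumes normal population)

Answer: χ² = 9.9000, fail to reject H₀

Derivation:
df = n - 1 = 11
χ² = (n-1)s²/σ₀² = 11×16.20/18 = 9.9000
Critical values: χ²_{0.975,11} = 3.816, χ²_{0.025,11} = 21.920
Rejection region: χ² < 3.816 or χ² > 21.920
Decision: fail to reject H₀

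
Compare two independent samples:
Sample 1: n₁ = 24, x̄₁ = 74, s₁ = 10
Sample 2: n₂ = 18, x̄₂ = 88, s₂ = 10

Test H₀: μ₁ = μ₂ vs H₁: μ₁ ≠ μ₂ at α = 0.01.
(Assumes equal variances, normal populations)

Pooled variance: s²_p = [23×10² + 17×10²]/(40) = 100.0000
s_p = 10.0000
SE = s_p×√(1/n₁ + 1/n₂) = 10.0000×√(1/24 + 1/18) = 3.1180
t = (x̄₁ - x̄₂)/SE = (74 - 88)/3.1180 = -4.4901
df = 40, t-critical = ±2.704
Decision: reject H₀

Answer: t = -4.4901, reject H₀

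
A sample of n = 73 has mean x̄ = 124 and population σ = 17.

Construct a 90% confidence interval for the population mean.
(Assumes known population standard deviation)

Answer: (120.7269, 127.2731)

Derivation:
Confidence level: 90%, α = 0.1
z_0.05 = 1.645
SE = σ/√n = 17/√73 = 1.9897
Margin of error = 1.645 × 1.9897 = 3.2731
CI: x̄ ± margin = 124 ± 3.2731
CI: (120.7269, 127.2731)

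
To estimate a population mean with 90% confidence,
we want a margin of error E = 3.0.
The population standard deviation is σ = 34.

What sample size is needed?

Answer: n = 348

Derivation:
z_0.05 = 1.645
n = (z×σ/E)² = (1.645×34/3.0)²
n = 347.5739
Round up: n = 348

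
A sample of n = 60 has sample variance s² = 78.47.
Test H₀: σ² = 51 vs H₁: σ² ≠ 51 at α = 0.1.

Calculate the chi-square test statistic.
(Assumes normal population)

df = n - 1 = 59
χ² = (n-1)s²/σ₀² = 59×78.47/51 = 90.7790
Critical values: χ²_{0.95,59} = 42.339, χ²_{0.05,59} = 77.931
Rejection region: χ² < 42.339 or χ² > 77.931
Decision: reject H₀

Answer: χ² = 90.7790, reject H₀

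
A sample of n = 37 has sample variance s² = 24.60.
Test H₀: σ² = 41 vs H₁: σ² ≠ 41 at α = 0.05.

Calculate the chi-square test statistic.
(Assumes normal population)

Answer: χ² = 21.6000, fail to reject H₀

Derivation:
df = n - 1 = 36
χ² = (n-1)s²/σ₀² = 36×24.60/41 = 21.6000
Critical values: χ²_{0.975,36} = 21.336, χ²_{0.025,36} = 54.437
Rejection region: χ² < 21.336 or χ² > 54.437
Decision: fail to reject H₀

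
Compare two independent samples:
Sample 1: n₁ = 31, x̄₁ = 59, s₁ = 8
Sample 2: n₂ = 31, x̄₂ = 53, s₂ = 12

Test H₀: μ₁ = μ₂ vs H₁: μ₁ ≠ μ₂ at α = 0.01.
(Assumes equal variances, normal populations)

Pooled variance: s²_p = [30×8² + 30×12²]/(60) = 104.0000
s_p = 10.1980
SE = s_p×√(1/n₁ + 1/n₂) = 10.1980×√(1/31 + 1/31) = 2.5903
t = (x̄₁ - x̄₂)/SE = (59 - 53)/2.5903 = 2.3163
df = 60, t-critical = ±2.660
Decision: fail to reject H₀

Answer: t = 2.3163, fail to reject H₀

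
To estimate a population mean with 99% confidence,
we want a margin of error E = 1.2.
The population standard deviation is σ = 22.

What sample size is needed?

z_0.005 = 2.576
n = (z×σ/E)² = (2.576×22/1.2)²
n = 2230.3580
Round up: n = 2231

Answer: n = 2231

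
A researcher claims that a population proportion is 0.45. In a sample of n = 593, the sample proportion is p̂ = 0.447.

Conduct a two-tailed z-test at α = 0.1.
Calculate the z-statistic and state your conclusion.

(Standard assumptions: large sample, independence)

Answer: z = -0.1468, fail to reject H₀

Derivation:
H₀: p = 0.45, H₁: p ≠ 0.45
Standard error: SE = √(p₀(1-p₀)/n) = √(0.45×0.55/593) = 0.020430
z-statistic: z = (p̂ - p₀)/SE = (0.447 - 0.45)/0.020430 = -0.1468
Critical value: z_0.05 = ±1.645
p-value = 0.8833
Decision: fail to reject H₀ at α = 0.1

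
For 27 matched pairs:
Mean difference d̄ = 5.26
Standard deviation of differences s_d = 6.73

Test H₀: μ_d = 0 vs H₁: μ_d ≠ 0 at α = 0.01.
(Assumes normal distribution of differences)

Answer: t = 4.0611, reject H₀

Derivation:
df = n - 1 = 26
SE = s_d/√n = 6.73/√27 = 1.2952
t = d̄/SE = 5.26/1.2952 = 4.0611
Critical value: t_{0.005,26} = ±2.779
p-value ≈ 0.0004
Decision: reject H₀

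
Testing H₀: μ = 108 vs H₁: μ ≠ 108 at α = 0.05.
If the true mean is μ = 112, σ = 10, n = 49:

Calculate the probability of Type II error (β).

SE = σ/√n = 10/√49 = 1.4286
Critical values: μ₀ ± z_0.025×SE = 108 ± 1.960×1.4286
Acceptance region: (105.1999, 110.8001)
Under H₁ (μ = 112): z_high = (110.8001 - 112)/1.4286 = -0.8399, z_low = (105.1999 - 112)/1.4286 = -4.7600
β = P(not reject | H₁) = Φ(-0.8399) - Φ(-4.7600) ≈ 0.2005

Answer: β ≈ 0.2005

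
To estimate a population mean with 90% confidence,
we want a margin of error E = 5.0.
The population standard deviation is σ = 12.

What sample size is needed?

z_0.05 = 1.645
n = (z×σ/E)² = (1.645×12/5.0)²
n = 15.5867
Round up: n = 16

Answer: n = 16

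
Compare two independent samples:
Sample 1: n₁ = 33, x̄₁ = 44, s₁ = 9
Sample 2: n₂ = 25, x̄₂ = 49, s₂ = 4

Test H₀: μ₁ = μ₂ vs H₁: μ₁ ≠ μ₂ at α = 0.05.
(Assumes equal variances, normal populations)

Pooled variance: s²_p = [32×9² + 24×4²]/(56) = 53.1429
s_p = 7.2899
SE = s_p×√(1/n₁ + 1/n₂) = 7.2899×√(1/33 + 1/25) = 1.9329
t = (x̄₁ - x̄₂)/SE = (44 - 49)/1.9329 = -2.5868
df = 56, t-critical = ±2.003
Decision: reject H₀

Answer: t = -2.5868, reject H₀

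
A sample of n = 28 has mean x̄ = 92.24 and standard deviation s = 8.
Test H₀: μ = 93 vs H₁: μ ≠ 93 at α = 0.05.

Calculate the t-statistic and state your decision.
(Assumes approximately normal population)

Answer: t = -0.5027, fail to reject H₀

Derivation:
df = n - 1 = 27
SE = s/√n = 8/√28 = 1.5119
t = (x̄ - μ₀)/SE = (92.24 - 93)/1.5119 = -0.5027
Critical value: t_{0.025,27} = ±2.052
p-value ≈ 0.6193
Decision: fail to reject H₀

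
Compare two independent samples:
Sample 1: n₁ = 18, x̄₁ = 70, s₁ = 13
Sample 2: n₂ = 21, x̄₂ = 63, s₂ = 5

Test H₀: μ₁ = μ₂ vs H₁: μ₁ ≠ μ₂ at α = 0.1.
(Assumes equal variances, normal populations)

Pooled variance: s²_p = [17×13² + 20×5²]/(37) = 91.1622
s_p = 9.5479
SE = s_p×√(1/n₁ + 1/n₂) = 9.5479×√(1/18 + 1/21) = 3.0669
t = (x̄₁ - x̄₂)/SE = (70 - 63)/3.0669 = 2.2824
df = 37, t-critical = ±1.687
Decision: reject H₀

Answer: t = 2.2824, reject H₀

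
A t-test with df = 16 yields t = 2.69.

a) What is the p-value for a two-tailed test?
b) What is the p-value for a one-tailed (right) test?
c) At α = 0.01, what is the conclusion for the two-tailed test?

Using t-distribution with df = 16:
a) Two-tailed: p = 2×P(T > 2.69) = 0.0161
b) One-tailed: p = P(T > 2.69) = 0.0080
c) 0.0161 ≥ 0.01, fail to reject H₀

Answer: a) 0.0161, b) 0.0080, c) fail to reject H₀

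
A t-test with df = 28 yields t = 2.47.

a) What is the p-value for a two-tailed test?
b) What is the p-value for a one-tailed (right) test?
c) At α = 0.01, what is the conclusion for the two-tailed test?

Using t-distribution with df = 28:
a) Two-tailed: p = 2×P(T > 2.47) = 0.0199
b) One-tailed: p = P(T > 2.47) = 0.0099
c) 0.0199 ≥ 0.01, fail to reject H₀

Answer: a) 0.0199, b) 0.0099, c) fail to reject H₀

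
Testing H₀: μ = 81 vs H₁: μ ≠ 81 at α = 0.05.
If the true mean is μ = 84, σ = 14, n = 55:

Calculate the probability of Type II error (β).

SE = σ/√n = 14/√55 = 1.8878
Critical values: μ₀ ± z_0.025×SE = 81 ± 1.960×1.8878
Acceptance region: (77.2999, 84.7001)
Under H₁ (μ = 84): z_high = (84.7001 - 84)/1.8878 = 0.3709, z_low = (77.2999 - 84)/1.8878 = -3.5492
β = P(not reject | H₁) = Φ(0.3709) - Φ(-3.5492) ≈ 0.6445

Answer: β ≈ 0.6445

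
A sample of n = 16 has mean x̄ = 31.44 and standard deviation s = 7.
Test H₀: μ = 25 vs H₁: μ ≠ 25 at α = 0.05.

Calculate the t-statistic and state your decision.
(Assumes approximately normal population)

df = n - 1 = 15
SE = s/√n = 7/√16 = 1.7500
t = (x̄ - μ₀)/SE = (31.44 - 25)/1.7500 = 3.6800
Critical value: t_{0.025,15} = ±2.131
p-value ≈ 0.0022
Decision: reject H₀

Answer: t = 3.6800, reject H₀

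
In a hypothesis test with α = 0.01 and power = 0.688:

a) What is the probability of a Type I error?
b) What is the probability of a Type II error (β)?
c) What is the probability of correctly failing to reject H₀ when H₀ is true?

a) Type I error probability = α = 0.01
b) Power = P(reject H₀ | H₁ true) = 1 - β = 0.688, so Type II error probability = β = 1 - Power = 0.312
c) P(fail to reject H₀ | H₀ true) = 1 - α = 0.99

Answer: a) 0.01, b) 0.312, c) 0.99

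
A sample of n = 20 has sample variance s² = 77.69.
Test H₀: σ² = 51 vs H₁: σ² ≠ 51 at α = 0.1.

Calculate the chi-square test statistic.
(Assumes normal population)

Answer: χ² = 28.9433, fail to reject H₀

Derivation:
df = n - 1 = 19
χ² = (n-1)s²/σ₀² = 19×77.69/51 = 28.9433
Critical values: χ²_{0.95,19} = 10.117, χ²_{0.05,19} = 30.144
Rejection region: χ² < 10.117 or χ² > 30.144
Decision: fail to reject H₀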